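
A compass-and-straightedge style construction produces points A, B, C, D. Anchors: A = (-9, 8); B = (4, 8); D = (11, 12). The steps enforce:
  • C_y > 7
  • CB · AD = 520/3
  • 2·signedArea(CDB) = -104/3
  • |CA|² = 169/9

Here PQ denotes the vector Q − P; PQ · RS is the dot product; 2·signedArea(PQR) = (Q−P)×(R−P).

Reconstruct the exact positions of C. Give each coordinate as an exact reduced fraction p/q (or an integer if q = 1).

C = (-14/3, 8)

1. C_x = -14/3  [CB · AD = 520/3 ∩ 2·signedArea(CDB) = -104/3]
2. C_y = 8  [CB · AD = 520/3 ∩ 2·signedArea(CDB) = -104/3]
   → C = (-14/3, 8)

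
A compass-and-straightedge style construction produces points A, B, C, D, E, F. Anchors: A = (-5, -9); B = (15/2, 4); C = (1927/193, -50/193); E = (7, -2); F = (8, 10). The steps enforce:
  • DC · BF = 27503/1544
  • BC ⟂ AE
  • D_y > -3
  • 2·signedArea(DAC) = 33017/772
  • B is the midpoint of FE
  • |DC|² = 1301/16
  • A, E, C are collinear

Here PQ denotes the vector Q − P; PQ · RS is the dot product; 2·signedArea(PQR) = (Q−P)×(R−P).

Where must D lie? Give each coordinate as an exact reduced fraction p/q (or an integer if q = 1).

1. D_x = 5/4  [2·signedArea(DAC) = 33017/772 ∩ DC · BF = 27503/1544]
2. D_y = -5/2  [2·signedArea(DAC) = 33017/772 ∩ DC · BF = 27503/1544]
   → D = (5/4, -5/2)

D = (5/4, -5/2)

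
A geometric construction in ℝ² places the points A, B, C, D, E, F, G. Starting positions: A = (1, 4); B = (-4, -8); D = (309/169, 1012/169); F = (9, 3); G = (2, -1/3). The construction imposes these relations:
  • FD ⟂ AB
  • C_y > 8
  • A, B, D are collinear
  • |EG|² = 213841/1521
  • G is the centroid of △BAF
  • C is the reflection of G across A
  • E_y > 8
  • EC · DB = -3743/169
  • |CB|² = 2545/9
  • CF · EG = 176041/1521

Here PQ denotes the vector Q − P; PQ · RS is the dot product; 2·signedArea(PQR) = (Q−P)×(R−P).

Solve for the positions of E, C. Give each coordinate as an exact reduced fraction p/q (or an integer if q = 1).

1. C_x = 0  [C is the reflection of G across A]
2. C_y = 25/3  [C is the reflection of G across A]
   → C = (0, 25/3)
3. E_x = -903/169  [EC · DB = -3743/169 ∩ CF · EG = 176041/1521]
4. E_y = 1517/169  [EC · DB = -3743/169 ∩ CF · EG = 176041/1521]
   → E = (-903/169, 1517/169)

C = (0, 25/3)
E = (-903/169, 1517/169)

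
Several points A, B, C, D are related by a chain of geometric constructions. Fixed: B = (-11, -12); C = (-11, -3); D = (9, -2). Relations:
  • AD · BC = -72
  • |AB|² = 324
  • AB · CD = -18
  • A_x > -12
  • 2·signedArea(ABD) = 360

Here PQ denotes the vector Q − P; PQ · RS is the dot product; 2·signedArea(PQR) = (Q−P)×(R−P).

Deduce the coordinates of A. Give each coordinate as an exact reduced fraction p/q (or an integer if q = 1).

A = (-11, 6)

1. A_x = -11  [2·signedArea(ABD) = 360 ∩ AB · CD = -18]
2. A_y = 6  [2·signedArea(ABD) = 360 ∩ AB · CD = -18]
   → A = (-11, 6)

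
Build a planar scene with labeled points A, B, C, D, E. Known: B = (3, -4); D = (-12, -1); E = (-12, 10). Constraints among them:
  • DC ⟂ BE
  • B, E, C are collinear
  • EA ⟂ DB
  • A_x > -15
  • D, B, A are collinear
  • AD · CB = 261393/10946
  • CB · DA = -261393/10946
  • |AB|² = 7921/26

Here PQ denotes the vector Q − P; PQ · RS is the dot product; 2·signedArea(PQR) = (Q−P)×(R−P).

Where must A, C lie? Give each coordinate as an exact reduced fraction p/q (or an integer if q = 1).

1. A_x = -367/26  [D, B, A are collinear ∩ EA ⟂ DB]
2. A_y = -15/26  [D, B, A are collinear ∩ EA ⟂ DB]
   → A = (-367/26, -15/26)
3. C_x = -2742/421  [B, E, C are collinear ∩ DC ⟂ BE]
4. C_y = 2054/421  [B, E, C are collinear ∩ DC ⟂ BE]
   → C = (-2742/421, 2054/421)

A = (-367/26, -15/26)
C = (-2742/421, 2054/421)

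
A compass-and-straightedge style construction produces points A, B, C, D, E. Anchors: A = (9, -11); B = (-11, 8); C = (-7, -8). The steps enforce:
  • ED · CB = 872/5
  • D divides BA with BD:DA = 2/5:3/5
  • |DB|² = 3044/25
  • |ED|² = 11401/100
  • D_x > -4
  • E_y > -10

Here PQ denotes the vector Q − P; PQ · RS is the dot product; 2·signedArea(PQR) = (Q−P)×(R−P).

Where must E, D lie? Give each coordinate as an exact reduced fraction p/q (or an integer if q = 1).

D = (-3, 2/5)
E = (1, -19/2)

1. D_x = -3  [D divides BA with BD:DA = 2/5:3/5]
2. D_y = 2/5  [D divides BA with BD:DA = 2/5:3/5]
   → D = (-3, 2/5)
3. E_x = 1  [line 4·x + -16·y + -156 = 0 ∩ |ED|² = 11401/100]
4. E_y = -19/2  [line 4·x + -16·y + -156 = 0 ∩ |ED|² = 11401/100]
   → E = (1, -19/2)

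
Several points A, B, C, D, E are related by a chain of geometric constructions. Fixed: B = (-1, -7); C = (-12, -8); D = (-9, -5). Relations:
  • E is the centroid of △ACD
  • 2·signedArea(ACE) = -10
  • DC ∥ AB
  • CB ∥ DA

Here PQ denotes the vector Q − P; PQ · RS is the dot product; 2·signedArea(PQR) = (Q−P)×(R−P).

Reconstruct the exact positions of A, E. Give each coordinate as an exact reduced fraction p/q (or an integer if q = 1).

A = (2, -4)
E = (-19/3, -17/3)

1. A_x = 2  [DC ∥ AB ∩ CB ∥ DA]
2. A_y = -4  [DC ∥ AB ∩ CB ∥ DA]
   → A = (2, -4)
3. E_x = -19/3  [E is the centroid of △ACD]
4. E_y = -17/3  [E is the centroid of △ACD]
   → E = (-19/3, -17/3)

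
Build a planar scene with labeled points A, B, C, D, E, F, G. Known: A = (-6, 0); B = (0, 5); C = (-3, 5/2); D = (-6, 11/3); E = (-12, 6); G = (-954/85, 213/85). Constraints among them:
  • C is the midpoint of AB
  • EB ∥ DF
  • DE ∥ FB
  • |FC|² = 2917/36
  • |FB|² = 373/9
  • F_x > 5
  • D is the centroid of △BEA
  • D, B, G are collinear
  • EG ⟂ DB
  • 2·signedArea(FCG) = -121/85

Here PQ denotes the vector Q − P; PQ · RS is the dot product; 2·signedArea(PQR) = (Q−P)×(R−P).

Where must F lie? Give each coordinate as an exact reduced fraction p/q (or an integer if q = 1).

F = (6, 8/3)

1. F_x = 6  [DE ∥ FB ∩ EB ∥ DF]
2. F_y = 8/3  [DE ∥ FB ∩ EB ∥ DF]
   → F = (6, 8/3)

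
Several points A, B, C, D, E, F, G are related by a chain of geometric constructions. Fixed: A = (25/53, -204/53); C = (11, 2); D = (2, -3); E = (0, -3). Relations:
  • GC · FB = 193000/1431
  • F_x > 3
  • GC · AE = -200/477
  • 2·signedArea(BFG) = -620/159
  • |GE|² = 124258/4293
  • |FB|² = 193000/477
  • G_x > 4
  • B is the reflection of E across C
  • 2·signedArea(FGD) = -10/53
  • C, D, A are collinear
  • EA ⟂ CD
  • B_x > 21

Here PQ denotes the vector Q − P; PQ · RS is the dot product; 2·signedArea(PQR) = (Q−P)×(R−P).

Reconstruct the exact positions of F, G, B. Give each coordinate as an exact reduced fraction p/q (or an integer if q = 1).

B = (22, 7)
F = (608/159, -257/159)
G = (2357/477, -416/477)

1. G_x = 2357/477  [line 25/53·x + -45/53·y + -1465/477 = 0 ∩ |GE|² = 124258/4293]
2. G_y = -416/477  [line 25/53·x + -45/53·y + -1465/477 = 0 ∩ |GE|² = 124258/4293]
   → G = (2357/477, -416/477)
3. B_x = 22  [B is the reflection of E across C]
4. B_y = 7  [B is the reflection of E across C]
   → B = (22, 7)
5. F_x = 608/159  [2·signedArea(FGD) = -10/53 ∩ GC · FB = 193000/1431]
6. F_y = -257/159  [2·signedArea(FGD) = -10/53 ∩ GC · FB = 193000/1431]
   → F = (608/159, -257/159)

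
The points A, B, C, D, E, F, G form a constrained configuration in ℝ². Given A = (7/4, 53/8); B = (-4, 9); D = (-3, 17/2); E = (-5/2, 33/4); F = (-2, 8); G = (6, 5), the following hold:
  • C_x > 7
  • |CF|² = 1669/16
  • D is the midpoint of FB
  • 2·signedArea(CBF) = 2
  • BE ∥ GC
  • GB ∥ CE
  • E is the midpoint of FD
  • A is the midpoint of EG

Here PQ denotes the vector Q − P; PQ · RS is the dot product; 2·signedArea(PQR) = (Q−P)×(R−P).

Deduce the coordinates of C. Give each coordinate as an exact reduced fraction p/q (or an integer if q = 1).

C = (15/2, 17/4)

1. C_x = 15/2  [GB ∥ CE ∩ BE ∥ GC]
2. C_y = 17/4  [GB ∥ CE ∩ BE ∥ GC]
   → C = (15/2, 17/4)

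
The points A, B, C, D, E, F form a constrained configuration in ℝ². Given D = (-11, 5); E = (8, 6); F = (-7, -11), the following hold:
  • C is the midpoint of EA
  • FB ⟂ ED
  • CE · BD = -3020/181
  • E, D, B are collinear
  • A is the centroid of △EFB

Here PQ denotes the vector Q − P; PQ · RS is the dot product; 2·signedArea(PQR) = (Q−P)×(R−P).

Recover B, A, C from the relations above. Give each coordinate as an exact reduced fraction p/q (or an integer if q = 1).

1. B_x = -1421/181  [E, D, B are collinear ∩ FB ⟂ ED]
2. B_y = 935/181  [E, D, B are collinear ∩ FB ⟂ ED]
   → B = (-1421/181, 935/181)
3. A_x = -1240/543  [A is the centroid of △EFB]
4. A_y = 10/181  [A is the centroid of △EFB]
   → A = (-1240/543, 10/181)
5. C_x = 1552/543  [C is the midpoint of EA]
6. C_y = 548/181  [C is the midpoint of EA]
   → C = (1552/543, 548/181)

A = (-1240/543, 10/181)
B = (-1421/181, 935/181)
C = (1552/543, 548/181)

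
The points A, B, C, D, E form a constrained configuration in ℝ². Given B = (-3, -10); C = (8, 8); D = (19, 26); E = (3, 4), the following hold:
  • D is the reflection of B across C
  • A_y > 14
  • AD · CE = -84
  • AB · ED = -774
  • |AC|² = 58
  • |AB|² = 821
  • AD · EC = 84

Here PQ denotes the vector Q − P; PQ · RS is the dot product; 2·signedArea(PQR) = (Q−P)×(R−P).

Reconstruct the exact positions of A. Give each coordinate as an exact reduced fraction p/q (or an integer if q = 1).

1. A_x = 11  [AB · ED = -774 ∩ AD · EC = 84]
2. A_y = 15  [AB · ED = -774 ∩ AD · EC = 84]
   → A = (11, 15)

A = (11, 15)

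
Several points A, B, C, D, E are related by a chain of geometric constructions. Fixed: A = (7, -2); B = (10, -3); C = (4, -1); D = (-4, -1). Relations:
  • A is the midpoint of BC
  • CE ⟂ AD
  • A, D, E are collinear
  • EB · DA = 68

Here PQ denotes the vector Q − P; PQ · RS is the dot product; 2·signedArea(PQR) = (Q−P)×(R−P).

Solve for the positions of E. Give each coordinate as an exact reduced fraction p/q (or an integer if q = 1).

E = (240/61, -105/61)

1. E_x = 240/61  [A, D, E are collinear ∩ CE ⟂ AD]
2. E_y = -105/61  [A, D, E are collinear ∩ CE ⟂ AD]
   → E = (240/61, -105/61)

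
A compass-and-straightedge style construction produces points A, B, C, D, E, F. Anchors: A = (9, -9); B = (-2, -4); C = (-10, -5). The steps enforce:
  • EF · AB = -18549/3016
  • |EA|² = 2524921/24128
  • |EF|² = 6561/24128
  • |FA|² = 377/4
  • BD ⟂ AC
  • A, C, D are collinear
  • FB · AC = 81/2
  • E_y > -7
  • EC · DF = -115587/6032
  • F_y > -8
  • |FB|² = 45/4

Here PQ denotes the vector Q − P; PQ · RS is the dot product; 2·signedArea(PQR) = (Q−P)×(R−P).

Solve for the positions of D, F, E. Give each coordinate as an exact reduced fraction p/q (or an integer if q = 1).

1. D_x = -958/377  [A, C, D are collinear ∩ BD ⟂ AC]
2. D_y = -2477/377  [A, C, D are collinear ∩ BD ⟂ AC]
   → D = (-958/377, -2477/377)
3. F_x = -1/2  [line 19·x + -4·y + -37/2 = 0 ∩ |FA|² = 377/4]
4. F_y = -7  [line 19·x + -4·y + -37/2 = 0 ∩ |FA|² = 377/4]
   → F = (-1/2, -7)
5. E_x = -3047/3016  [EF · AB = -18549/3016 ∩ EC · DF = -115587/6032]
6. E_y = -5197/754  [EF · AB = -18549/3016 ∩ EC · DF = -115587/6032]
   → E = (-3047/3016, -5197/754)

D = (-958/377, -2477/377)
E = (-3047/3016, -5197/754)
F = (-1/2, -7)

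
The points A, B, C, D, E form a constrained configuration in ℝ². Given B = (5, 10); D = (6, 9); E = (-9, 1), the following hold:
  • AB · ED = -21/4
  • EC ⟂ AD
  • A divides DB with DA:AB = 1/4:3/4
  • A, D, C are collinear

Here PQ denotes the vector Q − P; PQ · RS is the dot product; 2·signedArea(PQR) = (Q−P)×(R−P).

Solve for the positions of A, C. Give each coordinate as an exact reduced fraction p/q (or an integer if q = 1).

1. A_x = 23/4  [A divides DB with DA:AB = 1/4:3/4]
2. A_y = 37/4  [A divides DB with DA:AB = 1/4:3/4]
   → A = (23/4, 37/4)
3. C_x = 5/2  [A, D, C are collinear ∩ EC ⟂ AD]
4. C_y = 25/2  [A, D, C are collinear ∩ EC ⟂ AD]
   → C = (5/2, 25/2)

A = (23/4, 37/4)
C = (5/2, 25/2)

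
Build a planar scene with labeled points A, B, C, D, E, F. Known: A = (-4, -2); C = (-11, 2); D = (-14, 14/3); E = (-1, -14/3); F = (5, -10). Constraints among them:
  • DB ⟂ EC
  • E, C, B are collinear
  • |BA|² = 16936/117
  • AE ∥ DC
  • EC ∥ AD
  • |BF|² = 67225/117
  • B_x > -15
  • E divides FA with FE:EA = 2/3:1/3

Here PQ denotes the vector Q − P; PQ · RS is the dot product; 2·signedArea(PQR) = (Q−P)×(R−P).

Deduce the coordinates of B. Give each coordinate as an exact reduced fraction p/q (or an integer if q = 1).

1. B_x = -186/13  [E, C, B are collinear ∩ DB ⟂ EC]
2. B_y = 164/39  [E, C, B are collinear ∩ DB ⟂ EC]
   → B = (-186/13, 164/39)

B = (-186/13, 164/39)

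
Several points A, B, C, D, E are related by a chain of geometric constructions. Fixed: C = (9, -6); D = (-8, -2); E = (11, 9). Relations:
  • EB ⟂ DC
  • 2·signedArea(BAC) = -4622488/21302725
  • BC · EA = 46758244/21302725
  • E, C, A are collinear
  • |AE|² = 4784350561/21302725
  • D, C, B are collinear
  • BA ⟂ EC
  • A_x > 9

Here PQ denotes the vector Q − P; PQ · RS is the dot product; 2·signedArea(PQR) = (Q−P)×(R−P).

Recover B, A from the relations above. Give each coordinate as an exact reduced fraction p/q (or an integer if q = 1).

1. B_x = 2303/305  [D, C, B are collinear ∩ EB ⟂ DC]
2. B_y = -1726/305  [D, C, B are collinear ∩ EB ⟂ DC]
   → B = (2303/305, -1726/305)
3. A_x = 629957/69845  [E, C, A are collinear ∩ BA ⟂ EC]
4. A_y = -81786/13969  [E, C, A are collinear ∩ BA ⟂ EC]
   → A = (629957/69845, -81786/13969)

A = (629957/69845, -81786/13969)
B = (2303/305, -1726/305)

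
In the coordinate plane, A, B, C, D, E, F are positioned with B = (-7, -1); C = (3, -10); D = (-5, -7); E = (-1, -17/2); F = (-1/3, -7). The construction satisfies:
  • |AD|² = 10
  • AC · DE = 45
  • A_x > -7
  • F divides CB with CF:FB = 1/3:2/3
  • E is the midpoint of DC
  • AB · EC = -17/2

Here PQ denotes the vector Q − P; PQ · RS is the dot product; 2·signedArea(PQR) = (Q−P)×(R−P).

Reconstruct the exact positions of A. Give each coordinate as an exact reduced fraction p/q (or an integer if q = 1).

A = (-6, -4)

1. A_x = -6  [line -4·x + 3/2·y + -18 = 0 ∩ |AD|² = 10]
2. A_y = -4  [line -4·x + 3/2·y + -18 = 0 ∩ |AD|² = 10]
   → A = (-6, -4)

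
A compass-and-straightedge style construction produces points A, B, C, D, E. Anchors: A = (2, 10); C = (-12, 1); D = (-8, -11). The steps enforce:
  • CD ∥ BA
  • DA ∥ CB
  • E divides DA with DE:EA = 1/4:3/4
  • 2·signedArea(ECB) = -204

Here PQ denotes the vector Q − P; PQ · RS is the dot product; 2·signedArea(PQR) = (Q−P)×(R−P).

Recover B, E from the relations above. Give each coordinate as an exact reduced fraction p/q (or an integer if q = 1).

1. B_x = -2  [CD ∥ BA ∩ DA ∥ CB]
2. B_y = 22  [CD ∥ BA ∩ DA ∥ CB]
   → B = (-2, 22)
3. E_x = -11/2  [E divides DA with DE:EA = 1/4:3/4]
4. E_y = -23/4  [E divides DA with DE:EA = 1/4:3/4]
   → E = (-11/2, -23/4)

B = (-2, 22)
E = (-11/2, -23/4)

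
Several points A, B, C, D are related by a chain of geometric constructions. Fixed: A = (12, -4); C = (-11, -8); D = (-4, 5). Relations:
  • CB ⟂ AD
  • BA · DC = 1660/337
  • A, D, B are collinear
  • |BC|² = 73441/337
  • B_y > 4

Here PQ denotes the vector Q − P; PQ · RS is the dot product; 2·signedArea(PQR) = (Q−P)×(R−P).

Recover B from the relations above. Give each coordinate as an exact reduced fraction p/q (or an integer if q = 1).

B = (-1268/337, 1640/337)

1. B_x = -1268/337  [A, D, B are collinear ∩ CB ⟂ AD]
2. B_y = 1640/337  [A, D, B are collinear ∩ CB ⟂ AD]
   → B = (-1268/337, 1640/337)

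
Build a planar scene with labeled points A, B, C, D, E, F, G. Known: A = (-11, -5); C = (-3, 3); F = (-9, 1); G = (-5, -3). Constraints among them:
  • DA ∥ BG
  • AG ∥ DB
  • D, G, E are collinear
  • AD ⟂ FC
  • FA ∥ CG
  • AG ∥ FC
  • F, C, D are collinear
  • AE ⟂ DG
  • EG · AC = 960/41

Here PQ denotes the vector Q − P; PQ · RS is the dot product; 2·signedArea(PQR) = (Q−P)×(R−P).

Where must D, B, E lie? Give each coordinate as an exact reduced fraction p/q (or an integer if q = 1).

B = (-33/5, 9/5)
D = (-63/5, -1/5)
E = (-395/41, -53/41)

1. D_x = -63/5  [F, C, D are collinear ∩ AD ⟂ FC]
2. D_y = -1/5  [F, C, D are collinear ∩ AD ⟂ FC]
   → D = (-63/5, -1/5)
3. B_x = -33/5  [DA ∥ BG ∩ AG ∥ DB]
4. B_y = 9/5  [DA ∥ BG ∩ AG ∥ DB]
   → B = (-33/5, 9/5)
5. E_x = -395/41  [D, G, E are collinear ∩ AE ⟂ DG]
6. E_y = -53/41  [D, G, E are collinear ∩ AE ⟂ DG]
   → E = (-395/41, -53/41)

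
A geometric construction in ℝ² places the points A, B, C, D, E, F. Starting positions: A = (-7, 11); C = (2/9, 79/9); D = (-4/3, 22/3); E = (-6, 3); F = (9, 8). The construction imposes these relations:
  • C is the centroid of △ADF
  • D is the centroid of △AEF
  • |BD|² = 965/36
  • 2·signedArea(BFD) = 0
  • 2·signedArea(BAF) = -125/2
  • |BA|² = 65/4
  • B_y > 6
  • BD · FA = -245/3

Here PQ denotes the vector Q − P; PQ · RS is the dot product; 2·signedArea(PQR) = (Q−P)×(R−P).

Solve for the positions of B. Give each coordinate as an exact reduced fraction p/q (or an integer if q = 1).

1. B_x = -13/2  [2·signedArea(BFD) = 0 ∩ 2·signedArea(BAF) = -125/2]
2. B_y = 7  [2·signedArea(BFD) = 0 ∩ 2·signedArea(BAF) = -125/2]
   → B = (-13/2, 7)

B = (-13/2, 7)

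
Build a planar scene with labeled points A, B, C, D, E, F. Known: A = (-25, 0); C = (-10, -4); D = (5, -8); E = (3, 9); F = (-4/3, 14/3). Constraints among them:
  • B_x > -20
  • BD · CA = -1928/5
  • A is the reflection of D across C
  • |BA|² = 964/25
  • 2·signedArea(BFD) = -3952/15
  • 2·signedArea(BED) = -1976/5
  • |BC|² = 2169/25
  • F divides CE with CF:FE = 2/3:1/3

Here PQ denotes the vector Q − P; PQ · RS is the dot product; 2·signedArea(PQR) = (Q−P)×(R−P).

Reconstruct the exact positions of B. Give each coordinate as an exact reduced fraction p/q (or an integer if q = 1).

1. B_x = -19  [2·signedArea(BED) = -1976/5 ∩ BD · CA = -1928/5]
2. B_y = -8/5  [2·signedArea(BED) = -1976/5 ∩ BD · CA = -1928/5]
   → B = (-19, -8/5)

B = (-19, -8/5)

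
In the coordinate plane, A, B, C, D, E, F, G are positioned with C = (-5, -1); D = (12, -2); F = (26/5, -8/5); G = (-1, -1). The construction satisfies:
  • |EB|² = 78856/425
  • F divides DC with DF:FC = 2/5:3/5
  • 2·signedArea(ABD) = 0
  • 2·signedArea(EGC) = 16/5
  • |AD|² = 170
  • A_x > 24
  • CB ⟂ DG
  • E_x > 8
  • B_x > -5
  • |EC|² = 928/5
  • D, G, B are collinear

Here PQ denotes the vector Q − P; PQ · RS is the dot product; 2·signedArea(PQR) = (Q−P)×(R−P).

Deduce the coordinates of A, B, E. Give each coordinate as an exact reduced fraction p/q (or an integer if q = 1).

A = (25, -3)
B = (-423/85, -59/85)
E = (43/5, -9/5)

1. B_x = -423/85  [D, G, B are collinear ∩ CB ⟂ DG]
2. B_y = -59/85  [D, G, B are collinear ∩ CB ⟂ DG]
   → B = (-423/85, -59/85)
3. E_y = -9/5  [2·signedArea(EGC) = 16/5]
4. E_x = 43/5  [|EB|² = 78856/425]
   → E = (43/5, -9/5)
5. A_x = 25  [line 111/85·x + 1443/85·y + 1554/85 = 0 ∩ |AD|² = 170]
6. A_y = -3  [line 111/85·x + 1443/85·y + 1554/85 = 0 ∩ |AD|² = 170]
   → A = (25, -3)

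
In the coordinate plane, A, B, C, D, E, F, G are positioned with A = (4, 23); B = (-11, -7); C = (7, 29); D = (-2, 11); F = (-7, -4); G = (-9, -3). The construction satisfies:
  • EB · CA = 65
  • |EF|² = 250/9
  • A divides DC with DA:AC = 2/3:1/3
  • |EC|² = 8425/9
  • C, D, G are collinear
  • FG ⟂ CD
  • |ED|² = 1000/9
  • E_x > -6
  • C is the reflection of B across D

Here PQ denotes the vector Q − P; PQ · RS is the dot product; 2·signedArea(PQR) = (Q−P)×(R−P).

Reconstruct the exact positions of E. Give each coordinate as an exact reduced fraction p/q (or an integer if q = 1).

1. E_x = -16/3  [line 3·x + 6·y + 10 = 0 ∩ |ED|² = 1000/9]
2. E_y = 1  [line 3·x + 6·y + 10 = 0 ∩ |ED|² = 1000/9]
   → E = (-16/3, 1)

E = (-16/3, 1)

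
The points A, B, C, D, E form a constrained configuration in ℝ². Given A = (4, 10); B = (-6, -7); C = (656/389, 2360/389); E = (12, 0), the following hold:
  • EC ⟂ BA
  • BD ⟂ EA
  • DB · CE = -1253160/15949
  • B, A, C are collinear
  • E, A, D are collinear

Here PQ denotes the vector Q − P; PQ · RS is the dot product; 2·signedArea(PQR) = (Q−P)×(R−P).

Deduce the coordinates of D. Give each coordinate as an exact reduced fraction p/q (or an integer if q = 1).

1. D_x = 344/41  [E, A, D are collinear ∩ BD ⟂ EA]
2. D_y = 185/41  [E, A, D are collinear ∩ BD ⟂ EA]
   → D = (344/41, 185/41)

D = (344/41, 185/41)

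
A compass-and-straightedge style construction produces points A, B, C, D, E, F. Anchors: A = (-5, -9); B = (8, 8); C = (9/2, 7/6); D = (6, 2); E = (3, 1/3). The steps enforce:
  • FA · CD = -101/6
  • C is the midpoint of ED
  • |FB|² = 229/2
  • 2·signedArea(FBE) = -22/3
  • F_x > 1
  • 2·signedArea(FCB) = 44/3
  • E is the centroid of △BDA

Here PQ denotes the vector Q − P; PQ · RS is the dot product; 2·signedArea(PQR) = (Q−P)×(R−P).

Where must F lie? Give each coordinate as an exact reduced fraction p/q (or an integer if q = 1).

F = (3/2, -1/2)

1. F_x = 3/2  [2·signedArea(FCB) = 44/3 ∩ 2·signedArea(FBE) = -22/3]
2. F_y = -1/2  [2·signedArea(FCB) = 44/3 ∩ 2·signedArea(FBE) = -22/3]
   → F = (3/2, -1/2)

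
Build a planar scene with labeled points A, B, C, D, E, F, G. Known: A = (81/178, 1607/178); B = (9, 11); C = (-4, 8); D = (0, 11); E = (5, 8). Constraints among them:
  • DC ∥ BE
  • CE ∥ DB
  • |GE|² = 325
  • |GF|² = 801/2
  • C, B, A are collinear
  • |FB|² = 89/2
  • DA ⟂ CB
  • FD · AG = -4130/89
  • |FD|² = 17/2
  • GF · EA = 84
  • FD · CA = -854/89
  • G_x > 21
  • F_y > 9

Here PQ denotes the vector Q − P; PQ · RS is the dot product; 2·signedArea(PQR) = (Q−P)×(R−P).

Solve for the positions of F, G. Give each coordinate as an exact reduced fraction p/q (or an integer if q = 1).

F = (5/2, 19/2)
G = (22, 14)

1. F_x = 5/2  [line -793/178·x + -183/178·y + 3721/178 = 0 ∩ |FB|² = 89/2]
2. F_y = 19/2  [line -793/178·x + -183/178·y + 3721/178 = 0 ∩ |FB|² = 89/2]
   → F = (5/2, 19/2)
3. G_x = 22  [GF · EA = 84 ∩ FD · AG = -4130/89]
4. G_y = 14  [GF · EA = 84 ∩ FD · AG = -4130/89]
   → G = (22, 14)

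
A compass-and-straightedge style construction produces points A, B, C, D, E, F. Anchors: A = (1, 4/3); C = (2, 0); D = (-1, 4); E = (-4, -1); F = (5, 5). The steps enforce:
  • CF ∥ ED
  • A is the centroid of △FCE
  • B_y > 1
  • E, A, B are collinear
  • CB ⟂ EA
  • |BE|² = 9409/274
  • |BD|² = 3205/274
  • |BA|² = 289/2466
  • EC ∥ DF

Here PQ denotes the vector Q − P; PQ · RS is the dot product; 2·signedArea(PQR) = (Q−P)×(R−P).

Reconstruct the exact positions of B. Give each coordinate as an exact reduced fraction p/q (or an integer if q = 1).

1. B_x = 359/274  [E, A, B are collinear ∩ CB ⟂ EA]
2. B_y = 405/274  [E, A, B are collinear ∩ CB ⟂ EA]
   → B = (359/274, 405/274)

B = (359/274, 405/274)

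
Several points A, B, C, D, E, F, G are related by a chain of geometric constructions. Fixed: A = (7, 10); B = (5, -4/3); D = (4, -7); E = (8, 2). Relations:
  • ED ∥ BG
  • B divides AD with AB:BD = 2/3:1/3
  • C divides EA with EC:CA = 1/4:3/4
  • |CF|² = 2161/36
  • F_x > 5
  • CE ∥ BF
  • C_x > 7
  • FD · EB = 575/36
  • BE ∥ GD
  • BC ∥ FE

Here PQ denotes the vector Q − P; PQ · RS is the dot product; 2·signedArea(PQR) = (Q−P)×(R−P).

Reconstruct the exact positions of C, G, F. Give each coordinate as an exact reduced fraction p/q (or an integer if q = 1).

C = (31/4, 4)
F = (21/4, -10/3)
G = (1, -31/3)

1. C_x = 31/4  [C divides EA with EC:CA = 1/4:3/4]
2. C_y = 4  [C divides EA with EC:CA = 1/4:3/4]
   → C = (31/4, 4)
3. G_x = 1  [BE ∥ GD ∩ ED ∥ BG]
4. G_y = -31/3  [BE ∥ GD ∩ ED ∥ BG]
   → G = (1, -31/3)
5. F_x = 21/4  [BC ∥ FE ∩ CE ∥ BF]
6. F_y = -10/3  [BC ∥ FE ∩ CE ∥ BF]
   → F = (21/4, -10/3)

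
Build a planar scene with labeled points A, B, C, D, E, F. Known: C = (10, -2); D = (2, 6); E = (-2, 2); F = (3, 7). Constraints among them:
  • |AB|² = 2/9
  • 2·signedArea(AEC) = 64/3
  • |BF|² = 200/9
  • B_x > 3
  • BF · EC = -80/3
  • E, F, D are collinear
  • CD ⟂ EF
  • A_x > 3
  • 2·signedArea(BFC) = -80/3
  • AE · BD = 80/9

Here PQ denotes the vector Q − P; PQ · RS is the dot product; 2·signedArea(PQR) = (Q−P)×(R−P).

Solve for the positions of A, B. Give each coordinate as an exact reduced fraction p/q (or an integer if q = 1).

A = (10/3, 2)
B = (11/3, 7/3)

1. B_x = 11/3  [2·signedArea(BFC) = -80/3 ∩ BF · EC = -80/3]
2. B_y = 7/3  [2·signedArea(BFC) = -80/3 ∩ BF · EC = -80/3]
   → B = (11/3, 7/3)
3. A_x = 10/3  [2·signedArea(AEC) = 64/3 ∩ AE · BD = 80/9]
4. A_y = 2  [2·signedArea(AEC) = 64/3 ∩ AE · BD = 80/9]
   → A = (10/3, 2)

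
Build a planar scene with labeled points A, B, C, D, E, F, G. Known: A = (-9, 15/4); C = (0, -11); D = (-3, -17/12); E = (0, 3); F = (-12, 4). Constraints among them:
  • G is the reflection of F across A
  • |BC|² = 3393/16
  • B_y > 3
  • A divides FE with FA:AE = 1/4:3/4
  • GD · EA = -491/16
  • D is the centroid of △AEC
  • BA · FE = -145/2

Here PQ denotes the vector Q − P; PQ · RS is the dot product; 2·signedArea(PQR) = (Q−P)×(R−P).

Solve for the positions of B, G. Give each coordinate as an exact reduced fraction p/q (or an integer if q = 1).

1. B_x = -3  [line -12·x + 1·y + -157/4 = 0 ∩ |BC|² = 3393/16]
2. B_y = 13/4  [line -12·x + 1·y + -157/4 = 0 ∩ |BC|² = 3393/16]
   → B = (-3, 13/4)
3. G_x = -6  [G is the reflection of F across A]
4. G_y = 7/2  [G is the reflection of F across A]
   → G = (-6, 7/2)

B = (-3, 13/4)
G = (-6, 7/2)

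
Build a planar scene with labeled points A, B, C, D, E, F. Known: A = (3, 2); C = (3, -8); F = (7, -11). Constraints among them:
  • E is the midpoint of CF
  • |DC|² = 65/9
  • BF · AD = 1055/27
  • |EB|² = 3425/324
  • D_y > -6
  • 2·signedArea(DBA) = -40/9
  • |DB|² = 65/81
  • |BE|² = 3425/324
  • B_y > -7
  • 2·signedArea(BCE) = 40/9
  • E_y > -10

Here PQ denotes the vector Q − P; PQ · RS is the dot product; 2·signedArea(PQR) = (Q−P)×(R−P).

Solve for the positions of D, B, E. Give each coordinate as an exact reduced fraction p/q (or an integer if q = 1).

1. E_x = 5  [E is the midpoint of CF]
2. E_y = -19/2  [E is the midpoint of CF]
   → E = (5, -19/2)
3. B_x = 35/9  [line 3/2·x + 2·y + 127/18 = 0 ∩ |BE|² = 3425/324]
4. B_y = -58/9  [line 3/2·x + 2·y + 127/18 = 0 ∩ |BE|² = 3425/324]
   → B = (35/9, -58/9)
5. D_x = 13/3  [2·signedArea(DBA) = -40/9 ∩ BF · AD = 1055/27]
6. D_y = -17/3  [2·signedArea(DBA) = -40/9 ∩ BF · AD = 1055/27]
   → D = (13/3, -17/3)

B = (35/9, -58/9)
D = (13/3, -17/3)
E = (5, -19/2)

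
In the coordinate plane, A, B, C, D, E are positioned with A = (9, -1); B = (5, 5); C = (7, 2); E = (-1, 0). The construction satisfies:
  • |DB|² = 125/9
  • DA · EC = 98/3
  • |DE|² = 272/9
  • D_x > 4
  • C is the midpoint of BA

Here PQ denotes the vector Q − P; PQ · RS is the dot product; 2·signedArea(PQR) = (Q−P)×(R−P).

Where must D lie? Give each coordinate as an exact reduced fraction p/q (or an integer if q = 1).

1. D_x = 13/3  [line -8·x + -2·y + 112/3 = 0 ∩ |DE|² = 272/9]
2. D_y = 4/3  [line -8·x + -2·y + 112/3 = 0 ∩ |DE|² = 272/9]
   → D = (13/3, 4/3)

D = (13/3, 4/3)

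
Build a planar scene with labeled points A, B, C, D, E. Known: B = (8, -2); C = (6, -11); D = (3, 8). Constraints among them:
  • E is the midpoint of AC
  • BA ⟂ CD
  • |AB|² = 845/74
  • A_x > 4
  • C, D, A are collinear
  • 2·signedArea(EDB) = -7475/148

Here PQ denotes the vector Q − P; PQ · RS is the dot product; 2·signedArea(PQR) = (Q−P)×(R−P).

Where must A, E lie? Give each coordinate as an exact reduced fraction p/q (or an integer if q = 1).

1. A_x = 345/74  [C, D, A are collinear ∩ BA ⟂ CD]
2. A_y = -187/74  [C, D, A are collinear ∩ BA ⟂ CD]
   → A = (345/74, -187/74)
3. E_x = 789/148  [E is the midpoint of AC]
4. E_y = -1001/148  [E is the midpoint of AC]
   → E = (789/148, -1001/148)

A = (345/74, -187/74)
E = (789/148, -1001/148)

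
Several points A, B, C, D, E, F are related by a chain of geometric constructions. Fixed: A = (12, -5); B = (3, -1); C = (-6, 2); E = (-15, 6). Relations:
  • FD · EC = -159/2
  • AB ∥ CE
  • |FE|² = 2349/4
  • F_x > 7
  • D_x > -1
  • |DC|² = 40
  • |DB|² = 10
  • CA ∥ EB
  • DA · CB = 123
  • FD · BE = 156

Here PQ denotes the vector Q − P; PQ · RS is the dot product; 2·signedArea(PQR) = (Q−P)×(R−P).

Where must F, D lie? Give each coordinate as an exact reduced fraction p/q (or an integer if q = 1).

1. D_x = 0  [line -9·x + 3·y + 0 = 0 ∩ |DC|² = 40]
2. D_y = 0  [line -9·x + 3·y + 0 = 0 ∩ |DC|² = 40]
   → D = (0, 0)
3. F_x = 15/2  [FD · BE = 156 ∩ FD · EC = -159/2]
4. F_y = -3  [FD · BE = 156 ∩ FD · EC = -159/2]
   → F = (15/2, -3)

D = (0, 0)
F = (15/2, -3)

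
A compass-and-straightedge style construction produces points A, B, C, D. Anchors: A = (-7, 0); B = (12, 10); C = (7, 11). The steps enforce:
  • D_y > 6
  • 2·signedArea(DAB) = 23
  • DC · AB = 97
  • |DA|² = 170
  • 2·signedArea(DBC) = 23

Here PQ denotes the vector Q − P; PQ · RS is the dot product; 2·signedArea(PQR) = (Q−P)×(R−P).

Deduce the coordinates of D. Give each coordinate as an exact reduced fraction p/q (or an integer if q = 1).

D = (4, 7)

1. D_x = 4  [2·signedArea(DBC) = 23 ∩ DC · AB = 97]
2. D_y = 7  [2·signedArea(DBC) = 23 ∩ DC · AB = 97]
   → D = (4, 7)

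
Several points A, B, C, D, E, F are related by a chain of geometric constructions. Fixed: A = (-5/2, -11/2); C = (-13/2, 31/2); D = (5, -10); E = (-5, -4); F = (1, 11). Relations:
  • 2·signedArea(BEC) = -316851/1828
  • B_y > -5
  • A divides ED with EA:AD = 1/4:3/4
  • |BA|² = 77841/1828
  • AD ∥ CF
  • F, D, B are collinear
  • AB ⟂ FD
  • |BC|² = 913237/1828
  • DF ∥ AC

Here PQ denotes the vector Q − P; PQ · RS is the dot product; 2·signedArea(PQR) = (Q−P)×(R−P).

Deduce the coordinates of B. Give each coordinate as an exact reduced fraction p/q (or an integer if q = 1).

B = (1787/457, -3911/914)

1. B_x = 1787/457  [F, D, B are collinear ∩ AB ⟂ FD]
2. B_y = -3911/914  [F, D, B are collinear ∩ AB ⟂ FD]
   → B = (1787/457, -3911/914)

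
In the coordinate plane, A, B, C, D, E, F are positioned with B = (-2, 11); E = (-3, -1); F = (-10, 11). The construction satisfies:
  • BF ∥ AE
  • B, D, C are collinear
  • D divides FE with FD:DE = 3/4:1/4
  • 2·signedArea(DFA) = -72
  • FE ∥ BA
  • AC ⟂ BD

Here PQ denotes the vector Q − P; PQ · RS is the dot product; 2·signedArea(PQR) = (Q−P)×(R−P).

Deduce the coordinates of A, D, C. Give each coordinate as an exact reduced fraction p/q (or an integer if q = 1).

1. A_x = 5  [BF ∥ AE ∩ FE ∥ BA]
2. A_y = -1  [BF ∥ AE ∩ FE ∥ BA]
   → A = (5, -1)
3. D_x = -19/4  [D divides FE with FD:DE = 3/4:1/4]
4. D_y = 2  [D divides FE with FD:DE = 3/4:1/4]
   → D = (-19/4, 2)
5. C_x = -6739/1417  [B, D, C are collinear ∩ AC ⟂ BD]
6. C_y = 2807/1417  [B, D, C are collinear ∩ AC ⟂ BD]
   → C = (-6739/1417, 2807/1417)

A = (5, -1)
C = (-6739/1417, 2807/1417)
D = (-19/4, 2)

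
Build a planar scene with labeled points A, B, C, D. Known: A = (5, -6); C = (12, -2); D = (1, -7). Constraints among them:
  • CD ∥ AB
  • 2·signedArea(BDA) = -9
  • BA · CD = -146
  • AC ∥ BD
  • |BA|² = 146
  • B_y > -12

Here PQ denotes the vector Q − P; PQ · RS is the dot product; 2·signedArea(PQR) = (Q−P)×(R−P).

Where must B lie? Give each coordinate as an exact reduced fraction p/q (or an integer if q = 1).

B = (-6, -11)

1. B_x = -6  [AC ∥ BD ∩ CD ∥ AB]
2. B_y = -11  [AC ∥ BD ∩ CD ∥ AB]
   → B = (-6, -11)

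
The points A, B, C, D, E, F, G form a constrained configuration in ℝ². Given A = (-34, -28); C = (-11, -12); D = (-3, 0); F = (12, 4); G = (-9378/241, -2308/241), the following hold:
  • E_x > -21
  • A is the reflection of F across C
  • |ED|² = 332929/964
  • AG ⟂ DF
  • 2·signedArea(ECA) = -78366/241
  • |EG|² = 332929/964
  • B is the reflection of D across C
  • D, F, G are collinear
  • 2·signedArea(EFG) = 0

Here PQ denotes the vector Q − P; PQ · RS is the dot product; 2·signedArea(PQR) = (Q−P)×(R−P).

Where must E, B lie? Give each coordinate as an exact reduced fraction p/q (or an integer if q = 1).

B = (-19, -24)
E = (-10101/482, -1154/241)

1. E_x = -10101/482  [2·signedArea(EFG) = 0 ∩ 2·signedArea(ECA) = -78366/241]
2. E_y = -1154/241  [2·signedArea(EFG) = 0 ∩ 2·signedArea(ECA) = -78366/241]
   → E = (-10101/482, -1154/241)
3. B_x = -19  [B is the reflection of D across C]
4. B_y = -24  [B is the reflection of D across C]
   → B = (-19, -24)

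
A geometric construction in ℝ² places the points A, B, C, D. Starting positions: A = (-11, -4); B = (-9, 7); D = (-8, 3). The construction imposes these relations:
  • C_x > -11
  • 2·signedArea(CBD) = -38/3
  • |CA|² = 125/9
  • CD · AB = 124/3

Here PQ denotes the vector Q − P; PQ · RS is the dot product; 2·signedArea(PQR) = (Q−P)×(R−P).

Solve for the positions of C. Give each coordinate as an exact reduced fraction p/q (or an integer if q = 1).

1. C_x = -31/3  [2·signedArea(CBD) = -38/3 ∩ CD · AB = 124/3]
2. C_y = -1/3  [2·signedArea(CBD) = -38/3 ∩ CD · AB = 124/3]
   → C = (-31/3, -1/3)

C = (-31/3, -1/3)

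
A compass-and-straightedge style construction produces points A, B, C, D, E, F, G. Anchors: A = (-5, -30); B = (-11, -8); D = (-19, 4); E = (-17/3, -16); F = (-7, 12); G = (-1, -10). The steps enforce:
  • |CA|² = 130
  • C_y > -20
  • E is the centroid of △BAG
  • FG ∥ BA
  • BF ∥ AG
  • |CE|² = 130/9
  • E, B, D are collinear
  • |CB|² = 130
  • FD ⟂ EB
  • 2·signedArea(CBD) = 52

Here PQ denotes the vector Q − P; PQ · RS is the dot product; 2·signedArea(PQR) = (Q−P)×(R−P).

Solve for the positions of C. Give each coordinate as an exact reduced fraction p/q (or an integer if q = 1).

C = (-8, -19)

1. C_x = -8  [line -12·x + -8·y + -248 = 0 ∩ |CA|² = 130]
2. C_y = -19  [line -12·x + -8·y + -248 = 0 ∩ |CA|² = 130]
   → C = (-8, -19)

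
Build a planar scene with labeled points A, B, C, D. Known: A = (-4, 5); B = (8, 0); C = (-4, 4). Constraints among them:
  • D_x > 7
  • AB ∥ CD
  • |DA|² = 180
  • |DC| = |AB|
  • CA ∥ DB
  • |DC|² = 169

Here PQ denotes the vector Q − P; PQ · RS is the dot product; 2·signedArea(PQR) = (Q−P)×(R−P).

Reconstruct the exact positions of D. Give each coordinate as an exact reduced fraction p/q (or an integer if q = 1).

D = (8, -1)

1. D_x = 8  [CA ∥ DB ∩ AB ∥ CD]
2. D_y = -1  [CA ∥ DB ∩ AB ∥ CD]
   → D = (8, -1)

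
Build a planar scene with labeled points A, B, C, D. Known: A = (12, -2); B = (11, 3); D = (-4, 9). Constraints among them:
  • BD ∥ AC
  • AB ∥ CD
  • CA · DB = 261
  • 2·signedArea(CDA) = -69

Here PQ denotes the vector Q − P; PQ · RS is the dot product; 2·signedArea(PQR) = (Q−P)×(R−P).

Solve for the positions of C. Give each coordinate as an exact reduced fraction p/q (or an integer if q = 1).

C = (-3, 4)

1. C_x = -3  [AB ∥ CD ∩ BD ∥ AC]
2. C_y = 4  [AB ∥ CD ∩ BD ∥ AC]
   → C = (-3, 4)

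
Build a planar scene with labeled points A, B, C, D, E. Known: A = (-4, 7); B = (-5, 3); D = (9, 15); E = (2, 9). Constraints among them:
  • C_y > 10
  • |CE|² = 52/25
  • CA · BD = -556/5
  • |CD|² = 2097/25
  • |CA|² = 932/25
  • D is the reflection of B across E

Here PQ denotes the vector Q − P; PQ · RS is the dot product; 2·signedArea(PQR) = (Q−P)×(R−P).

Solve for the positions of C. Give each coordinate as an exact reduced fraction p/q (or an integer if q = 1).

C = (6/5, 51/5)

1. C_x = 6/5  [line -14·x + -12·y + 696/5 = 0 ∩ |CD|² = 2097/25]
2. C_y = 51/5  [line -14·x + -12·y + 696/5 = 0 ∩ |CD|² = 2097/25]
   → C = (6/5, 51/5)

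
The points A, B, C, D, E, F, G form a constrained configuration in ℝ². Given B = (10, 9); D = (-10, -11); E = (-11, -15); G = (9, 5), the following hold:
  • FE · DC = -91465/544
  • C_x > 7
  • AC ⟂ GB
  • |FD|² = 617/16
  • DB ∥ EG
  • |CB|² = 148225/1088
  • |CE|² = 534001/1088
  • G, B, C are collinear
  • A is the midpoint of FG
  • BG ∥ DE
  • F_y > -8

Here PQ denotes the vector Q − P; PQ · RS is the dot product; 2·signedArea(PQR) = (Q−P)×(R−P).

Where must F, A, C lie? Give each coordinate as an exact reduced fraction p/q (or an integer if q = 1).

1. C_x = 975/136  [line -4·x + 1·y + 31 = 0 ∩ |CE|² = 534001/1088]
2. C_y = -79/34  [line -4·x + 1·y + 31 = 0 ∩ |CE|² = 534001/1088]
   → C = (975/136, -79/34)
3. F_x = -21/4  [line -2335/136·x + -295/34·y + -82075/544 = 0 ∩ |FD|² = 617/16]
4. F_y = -7  [line -2335/136·x + -295/34·y + -82075/544 = 0 ∩ |FD|² = 617/16]
   → F = (-21/4, -7)
5. A_x = 15/8  [A is the midpoint of FG]
6. A_y = -1  [A is the midpoint of FG]
   → A = (15/8, -1)

A = (15/8, -1)
C = (975/136, -79/34)
F = (-21/4, -7)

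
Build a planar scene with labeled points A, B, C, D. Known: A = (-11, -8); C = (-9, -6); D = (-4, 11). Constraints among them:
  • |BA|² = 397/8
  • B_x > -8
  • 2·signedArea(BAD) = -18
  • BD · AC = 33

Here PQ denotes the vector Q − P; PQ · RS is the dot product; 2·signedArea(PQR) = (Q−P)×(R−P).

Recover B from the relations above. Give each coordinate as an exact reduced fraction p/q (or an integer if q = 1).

B = (-31/4, -7/4)

1. B_x = -31/4  [BD · AC = 33 ∩ 2·signedArea(BAD) = -18]
2. B_y = -7/4  [BD · AC = 33 ∩ 2·signedArea(BAD) = -18]
   → B = (-31/4, -7/4)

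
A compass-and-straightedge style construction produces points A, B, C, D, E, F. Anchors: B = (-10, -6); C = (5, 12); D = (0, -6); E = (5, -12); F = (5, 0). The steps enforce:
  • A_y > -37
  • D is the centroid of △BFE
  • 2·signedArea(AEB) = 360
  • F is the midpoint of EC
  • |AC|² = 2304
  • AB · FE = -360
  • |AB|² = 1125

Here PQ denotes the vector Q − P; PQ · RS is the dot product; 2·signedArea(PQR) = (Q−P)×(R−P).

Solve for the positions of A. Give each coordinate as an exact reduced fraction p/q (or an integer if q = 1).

A = (5, -36)

1. A_x = 5  [2·signedArea(AEB) = 360 ∩ AB · FE = -360]
2. A_y = -36  [2·signedArea(AEB) = 360 ∩ AB · FE = -360]
   → A = (5, -36)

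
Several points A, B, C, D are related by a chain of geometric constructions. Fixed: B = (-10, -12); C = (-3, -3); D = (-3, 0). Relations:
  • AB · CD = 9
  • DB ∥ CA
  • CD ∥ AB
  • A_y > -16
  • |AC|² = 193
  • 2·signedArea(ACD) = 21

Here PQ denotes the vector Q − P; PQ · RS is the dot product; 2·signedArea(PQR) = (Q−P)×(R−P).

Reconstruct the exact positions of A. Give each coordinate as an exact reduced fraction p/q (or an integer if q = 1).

1. A_x = -10  [CD ∥ AB ∩ DB ∥ CA]
2. A_y = -15  [CD ∥ AB ∩ DB ∥ CA]
   → A = (-10, -15)

A = (-10, -15)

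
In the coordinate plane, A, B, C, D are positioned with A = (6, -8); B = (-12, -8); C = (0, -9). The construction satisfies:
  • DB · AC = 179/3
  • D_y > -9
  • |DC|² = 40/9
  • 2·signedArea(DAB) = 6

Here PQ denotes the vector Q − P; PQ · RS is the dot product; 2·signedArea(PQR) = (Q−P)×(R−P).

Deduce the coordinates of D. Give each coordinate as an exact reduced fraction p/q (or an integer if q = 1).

1. D_x = -2  [2·signedArea(DAB) = 6 ∩ DB · AC = 179/3]
2. D_y = -25/3  [2·signedArea(DAB) = 6 ∩ DB · AC = 179/3]
   → D = (-2, -25/3)

D = (-2, -25/3)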